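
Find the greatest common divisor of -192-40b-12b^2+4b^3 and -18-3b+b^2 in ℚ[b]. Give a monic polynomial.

-6+b

Apply the Euclidean algorithm:
  4b^3-12b^2-40b-192 = (4b)(b^2-3b-18) + (32b-192)
  b^2-3b-18 = ((1/32)b+3/32)(32b-192) + (0)
Last nonzero remainder: 32b-192. Dividing through by 32 gives the monic gcd b-6.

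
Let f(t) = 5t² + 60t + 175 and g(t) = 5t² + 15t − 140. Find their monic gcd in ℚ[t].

Repeated division with remainder:
  5t² + 60t + 175 = (5t² + 15t − 140) + (45t + 315)
  5t² + 15t − 140 = ((1/9)t − 4/9)(45t + 315) + (0)
Last nonzero remainder: 45t + 315. Dividing through by 45 gives the monic gcd t + 7.

t + 7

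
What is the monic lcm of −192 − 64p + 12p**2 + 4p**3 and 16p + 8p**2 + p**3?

−192p − 112p**2 − 4p**3 + 7p**4 + p**5

Repeated division with remainder:
  4p**3 + 12p**2 − 64p − 192 = (4)(p**3 + 8p**2 + 16p) + (−20p**2 − 128p − 192)
  p**3 + 8p**2 + 16p = (−(1/20)p − 2/25)(−20p**2 − 128p − 192) + (−(96/25)p − 384/25)
  −20p**2 − 128p − 192 = ((125/24)p + 25/2)(−(96/25)p − 384/25) + (0)
Last nonzero remainder: −(96/25)p − 384/25. Dividing through by −96/25 gives the monic gcd p + 4.
Then lcm(f, g) = f·g / gcd(f, g); expanding and making the result monic gives the answer.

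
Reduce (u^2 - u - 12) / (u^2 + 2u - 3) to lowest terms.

Repeated division with remainder:
  u^2 - u - 12 = (u^2 + 2u - 3) + (-3u - 9)
  u^2 + 2u - 3 = (-(1/3)u + 1/3)(-3u - 9) + (0)
Last nonzero remainder: -3u - 9. Dividing through by -3 gives the monic gcd u + 3.
Cancel u + 3 from numerator and denominator to get the reduced form.

(u - 4)/(u - 1)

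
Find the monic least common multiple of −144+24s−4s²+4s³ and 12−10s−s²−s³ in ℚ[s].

By polynomial division,
  4s³−4s²+24s−144 = (−4)(−s³−s²−10s+12) + (−8s²−16s−96)
  −s³−s²−10s+12 = ((1/8)s−1/8)(−8s²−16s−96) + (0)
Last nonzero remainder: −8s²−16s−96. Dividing through by −8 gives the monic gcd s²+2s+12.
Then lcm(f, g) = f·g / gcd(f, g); expanding and making the result monic gives the answer.

36−42s+7s²−2s³+s⁴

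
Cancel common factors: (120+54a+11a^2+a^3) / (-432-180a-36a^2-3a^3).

Repeated division with remainder:
  a^3+11a^2+54a+120 = (-1/3)(-3a^3-36a^2-180a-432) + (-a^2-6a-24)
  -3a^3-36a^2-180a-432 = (3a+18)(-a^2-6a-24) + (0)
Last nonzero remainder: -a^2-6a-24. Dividing through by -1 gives the monic gcd a^2+6a+24.
Cancel a^2+6a+24 from numerator and denominator to get the reduced form.

(-5-a)/(18+3a)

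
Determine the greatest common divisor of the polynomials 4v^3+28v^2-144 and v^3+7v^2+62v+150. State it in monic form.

v+3

Repeated division with remainder:
  4v^3+28v^2-144 = (4)(v^3+7v^2+62v+150) + (-248v-744)
  v^3+7v^2+62v+150 = (-(1/248)v^2-(1/62)v-25/124)(-248v-744) + (0)
Last nonzero remainder: -248v-744. Dividing through by -248 gives the monic gcd v+3.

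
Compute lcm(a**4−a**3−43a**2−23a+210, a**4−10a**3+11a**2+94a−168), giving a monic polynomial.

Euclidean algorithm in ℚ[a]:
  a**4−a**3−43a**2−23a+210 = (a**4−10a**3+11a**2+94a−168) + (9a**3−54a**2−117a+378)
  a**4−10a**3+11a**2+94a−168 = ((1/9)a−4/9)(9a**3−54a**2−117a+378) + (0)
Last nonzero remainder: 9a**3−54a**2−117a+378. Dividing through by 9 gives the monic gcd a**3−6a**2−13a+42.
Then lcm(f, g) = f·g / gcd(f, g); expanding and making the result monic gives the answer.

a**5−5a**4−39a**3+149a**2+302a−840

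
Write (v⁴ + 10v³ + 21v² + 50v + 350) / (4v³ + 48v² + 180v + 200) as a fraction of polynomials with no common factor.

(v³ + 5v² - 4v + 70)/(4v² + 28v + 40)

Apply the Euclidean algorithm:
  v⁴ + 10v³ + 21v² + 50v + 350 = ((1/4)v - 1/2)(4v³ + 48v² + 180v + 200) + (90v + 450)
  4v³ + 48v² + 180v + 200 = ((2/45)v² + (14/45)v + 4/9)(90v + 450) + (0)
Last nonzero remainder: 90v + 450. Dividing through by 90 gives the monic gcd v + 5.
Cancel v + 5 from numerator and denominator to get the reduced form.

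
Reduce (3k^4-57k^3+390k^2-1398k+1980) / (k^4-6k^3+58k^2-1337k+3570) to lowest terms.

(3k^2-18k+66)/(k^2+7k+119)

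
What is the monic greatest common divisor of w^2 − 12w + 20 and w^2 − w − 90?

w − 10

By polynomial division,
  w^2 − 12w + 20 = (w^2 − w − 90) + (−11w + 110)
  w^2 − w − 90 = (−(1/11)w − 9/11)(−11w + 110) + (0)
Last nonzero remainder: −11w + 110. Dividing through by −11 gives the monic gcd w − 10.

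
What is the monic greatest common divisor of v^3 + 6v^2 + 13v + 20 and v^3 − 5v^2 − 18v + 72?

v + 4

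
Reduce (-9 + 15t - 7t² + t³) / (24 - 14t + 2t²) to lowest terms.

(3 - 4t + t²)/(-8 + 2t)

Repeated division with remainder:
  t³ - 7t² + 15t - 9 = ((1/2)t)(2t² - 14t + 24) + (3t - 9)
  2t² - 14t + 24 = ((2/3)t - 8/3)(3t - 9) + (0)
Last nonzero remainder: 3t - 9. Dividing through by 3 gives the monic gcd t - 3.
Cancel t - 3 from numerator and denominator to get the reduced form.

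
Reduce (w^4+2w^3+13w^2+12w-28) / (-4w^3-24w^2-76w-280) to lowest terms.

Repeated division with remainder:
  w^4+2w^3+13w^2+12w-28 = (-(1/4)w+1)(-4w^3-24w^2-76w-280) + (18w^2+18w+252)
  -4w^3-24w^2-76w-280 = (-(2/9)w-10/9)(18w^2+18w+252) + (0)
Last nonzero remainder: 18w^2+18w+252. Dividing through by 18 gives the monic gcd w^2+w+14.
Cancel w^2+w+14 from numerator and denominator to get the reduced form.

(-w^2-w+2)/(4w+20)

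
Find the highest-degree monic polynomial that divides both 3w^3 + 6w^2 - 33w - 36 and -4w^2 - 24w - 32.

w + 4

Apply the Euclidean algorithm:
  3w^3 + 6w^2 - 33w - 36 = (-(3/4)w + 3)(-4w^2 - 24w - 32) + (15w + 60)
  -4w^2 - 24w - 32 = (-(4/15)w - 8/15)(15w + 60) + (0)
Last nonzero remainder: 15w + 60. Dividing through by 15 gives the monic gcd w + 4.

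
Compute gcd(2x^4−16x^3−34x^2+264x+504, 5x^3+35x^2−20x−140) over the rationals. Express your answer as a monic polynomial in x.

x+2

By polynomial division,
  2x^4−16x^3−34x^2+264x+504 = ((2/5)x−6)(5x^3+35x^2−20x−140) + (184x^2+200x−336)
  5x^3+35x^2−20x−140 = ((5/184)x+85/529)(184x^2+200x−336) + (−(22750/529)x−45500/529)
  184x^2+200x−336 = (−(48668/11375)x+6348/1625)(−(22750/529)x−45500/529) + (0)
Last nonzero remainder: −(22750/529)x−45500/529. Dividing through by −22750/529 gives the monic gcd x+2.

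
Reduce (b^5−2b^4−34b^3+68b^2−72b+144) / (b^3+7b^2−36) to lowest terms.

By polynomial division,
  b^5−2b^4−34b^3+68b^2−72b+144 = (b^2−9b+29)(b^3+7b^2−36) + (−99b^2−396b+1188)
  b^3+7b^2−36 = (−(1/99)b−1/33)(−99b^2−396b+1188) + (0)
Last nonzero remainder: −99b^2−396b+1188. Dividing through by −99 gives the monic gcd b^2+4b−12.
Cancel b^2+4b−12 from numerator and denominator to get the reduced form.

(b^3−6b^2+2b−12)/(b+3)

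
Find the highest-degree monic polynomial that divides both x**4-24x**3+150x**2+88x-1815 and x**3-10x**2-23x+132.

By polynomial division,
  x**4-24x**3+150x**2+88x-1815 = (x-14)(x**3-10x**2-23x+132) + (33x**2-366x+33)
  x**3-10x**2-23x+132 = ((1/33)x+4/121)(33x**2-366x+33) + (-(1440/121)x+1440/11)
  33x**2-366x+33 = (-(1331/480)x+121/480)(-(1440/121)x+1440/11) + (0)
Last nonzero remainder: -(1440/121)x+1440/11. Dividing through by -1440/121 gives the monic gcd x-11.

x-11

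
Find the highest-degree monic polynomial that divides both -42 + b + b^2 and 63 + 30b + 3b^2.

7 + b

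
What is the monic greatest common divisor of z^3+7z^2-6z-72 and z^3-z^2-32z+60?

z+6

Repeated division with remainder:
  z^3+7z^2-6z-72 = (z^3-z^2-32z+60) + (8z^2+26z-132)
  z^3-z^2-32z+60 = ((1/8)z-17/32)(8z^2+26z-132) + (-(27/16)z-81/8)
  8z^2+26z-132 = (-(128/27)z+352/27)(-(27/16)z-81/8) + (0)
Last nonzero remainder: -(27/16)z-81/8. Dividing through by -27/16 gives the monic gcd z+6.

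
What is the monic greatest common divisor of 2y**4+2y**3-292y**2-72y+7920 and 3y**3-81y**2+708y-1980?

y**2-16y+60

Apply the Euclidean algorithm:
  2y**4+2y**3-292y**2-72y+7920 = ((2/3)y+56/3)(3y**3-81y**2+708y-1980) + (748y**2-11968y+44880)
  3y**3-81y**2+708y-1980 = ((3/748)y-3/68)(748y**2-11968y+44880) + (0)
Last nonzero remainder: 748y**2-11968y+44880. Dividing through by 748 gives the monic gcd y**2-16y+60.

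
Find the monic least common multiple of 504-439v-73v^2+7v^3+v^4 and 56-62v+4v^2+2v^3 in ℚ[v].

-2016+2260v-147v^2-101v^3+3v^4+v^5

Repeated division with remainder:
  v^4+7v^3-73v^2-439v+504 = ((1/2)v+5/2)(2v^3+4v^2-62v+56) + (-52v^2-312v+364)
  2v^3+4v^2-62v+56 = (-(1/26)v+2/13)(-52v^2-312v+364) + (0)
Last nonzero remainder: -52v^2-312v+364. Dividing through by -52 gives the monic gcd v^2+6v-7.
Then lcm(f, g) = f·g / gcd(f, g); expanding and making the result monic gives the answer.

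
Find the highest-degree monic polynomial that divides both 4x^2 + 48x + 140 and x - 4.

By polynomial division,
  4x^2 + 48x + 140 = (4x + 64)(x - 4) + (396)
  x - 4 = ((1/396)x - 1/99)(396) + (0)
The last nonzero remainder is the constant 396, so the polynomials are coprime and gcd = 1.

1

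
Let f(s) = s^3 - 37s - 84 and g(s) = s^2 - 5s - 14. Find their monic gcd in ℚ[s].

s - 7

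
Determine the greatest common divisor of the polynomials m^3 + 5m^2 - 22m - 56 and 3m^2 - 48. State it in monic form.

Euclidean algorithm in ℚ[m]:
  m^3 + 5m^2 - 22m - 56 = ((1/3)m + 5/3)(3m^2 - 48) + (-6m + 24)
  3m^2 - 48 = (-(1/2)m - 2)(-6m + 24) + (0)
Last nonzero remainder: -6m + 24. Dividing through by -6 gives the monic gcd m - 4.

m - 4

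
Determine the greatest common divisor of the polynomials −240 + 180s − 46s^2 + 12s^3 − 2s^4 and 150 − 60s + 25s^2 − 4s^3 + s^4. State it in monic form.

Repeated division with remainder:
  −2s^4 + 12s^3 − 46s^2 + 180s − 240 = (−2)(s^4 − 4s^3 + 25s^2 − 60s + 150) + (4s^3 + 4s^2 + 60s + 60)
  s^4 − 4s^3 + 25s^2 − 60s + 150 = ((1/4)s − 5/4)(4s^3 + 4s^2 + 60s + 60) + (15s^2 + 225)
  4s^3 + 4s^2 + 60s + 60 = ((4/15)s + 4/15)(15s^2 + 225) + (0)
Last nonzero remainder: 15s^2 + 225. Dividing through by 15 gives the monic gcd s^2 + 15.

15 + s^2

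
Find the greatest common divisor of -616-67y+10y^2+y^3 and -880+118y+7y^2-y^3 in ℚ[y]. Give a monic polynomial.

-88+3y+y^2

By polynomial division,
  y^3+10y^2-67y-616 = (-1)(-y^3+7y^2+118y-880) + (17y^2+51y-1496)
  -y^3+7y^2+118y-880 = (-(1/17)y+10/17)(17y^2+51y-1496) + (0)
Last nonzero remainder: 17y^2+51y-1496. Dividing through by 17 gives the monic gcd y^2+3y-88.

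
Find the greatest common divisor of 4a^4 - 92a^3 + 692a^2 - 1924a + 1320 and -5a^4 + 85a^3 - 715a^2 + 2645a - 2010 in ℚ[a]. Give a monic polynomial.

a^2 - 7a + 6

By polynomial division,
  4a^4 - 92a^3 + 692a^2 - 1924a + 1320 = (-4/5)(-5a^4 + 85a^3 - 715a^2 + 2645a - 2010) + (-24a^3 + 120a^2 + 192a - 288)
  -5a^4 + 85a^3 - 715a^2 + 2645a - 2010 = ((5/24)a - 5/2)(-24a^3 + 120a^2 + 192a - 288) + (-455a^2 + 3185a - 2730)
  -24a^3 + 120a^2 + 192a - 288 = ((24/455)a + 48/455)(-455a^2 + 3185a - 2730) + (0)
Last nonzero remainder: -455a^2 + 3185a - 2730. Dividing through by -455 gives the monic gcd a^2 - 7a + 6.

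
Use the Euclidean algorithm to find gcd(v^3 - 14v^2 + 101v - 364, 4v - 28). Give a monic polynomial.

v - 7

Repeated division with remainder:
  v^3 - 14v^2 + 101v - 364 = ((1/4)v^2 - (7/4)v + 13)(4v - 28) + (0)
Last nonzero remainder: 4v - 28. Dividing through by 4 gives the monic gcd v - 7.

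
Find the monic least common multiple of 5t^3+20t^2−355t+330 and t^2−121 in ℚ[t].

t^4−7t^3−115t^2+847t−726

Apply the Euclidean algorithm:
  5t^3+20t^2−355t+330 = (5t+20)(t^2−121) + (250t+2750)
  t^2−121 = ((1/250)t−11/250)(250t+2750) + (0)
Last nonzero remainder: 250t+2750. Dividing through by 250 gives the monic gcd t+11.
Then lcm(f, g) = f·g / gcd(f, g); expanding and making the result monic gives the answer.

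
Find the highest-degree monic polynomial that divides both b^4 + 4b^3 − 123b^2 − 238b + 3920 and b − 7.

b − 7

Euclidean algorithm in ℚ[b]:
  b^4 + 4b^3 − 123b^2 − 238b + 3920 = (b^3 + 11b^2 − 46b − 560)(b − 7) + (0)
The last nonzero remainder b − 7 is already monic.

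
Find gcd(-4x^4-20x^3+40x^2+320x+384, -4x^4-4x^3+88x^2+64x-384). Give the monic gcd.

Apply the Euclidean algorithm:
  -4x^4-20x^3+40x^2+320x+384 = (-4x^4-4x^3+88x^2+64x-384) + (-16x^3-48x^2+256x+768)
  -4x^4-4x^3+88x^2+64x-384 = ((1/4)x-1/2)(-16x^3-48x^2+256x+768) + (0)
Last nonzero remainder: -16x^3-48x^2+256x+768. Dividing through by -16 gives the monic gcd x^3+3x^2-16x-48.

x^3+3x^2-16x-48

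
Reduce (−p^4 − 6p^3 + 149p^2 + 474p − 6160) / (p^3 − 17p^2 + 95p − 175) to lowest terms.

(−p^3 − 13p^2 + 58p + 880)/(p^2 − 10p + 25)

By polynomial division,
  −p^4 − 6p^3 + 149p^2 + 474p − 6160 = (−p − 23)(p^3 − 17p^2 + 95p − 175) + (−147p^2 + 2484p − 10185)
  p^3 − 17p^2 + 95p − 175 = (−(1/147)p + 5/7203)(−147p^2 + 2484p − 10185) + ((57600/2401)p − 57600/343)
  −147p^2 + 2484p − 10185 = (−(117649/19200)p + 232897/3840)((57600/2401)p − 57600/343) + (0)
Last nonzero remainder: (57600/2401)p − 57600/343. Dividing through by 57600/2401 gives the monic gcd p − 7.
Cancel p − 7 from numerator and denominator to get the reduced form.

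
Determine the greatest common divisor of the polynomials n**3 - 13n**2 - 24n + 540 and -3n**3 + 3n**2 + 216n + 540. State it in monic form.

Apply the Euclidean algorithm:
  n**3 - 13n**2 - 24n + 540 = (-1/3)(-3n**3 + 3n**2 + 216n + 540) + (-12n**2 + 48n + 720)
  -3n**3 + 3n**2 + 216n + 540 = ((1/4)n + 3/4)(-12n**2 + 48n + 720) + (0)
Last nonzero remainder: -12n**2 + 48n + 720. Dividing through by -12 gives the monic gcd n**2 - 4n - 60.

n**2 - 4n - 60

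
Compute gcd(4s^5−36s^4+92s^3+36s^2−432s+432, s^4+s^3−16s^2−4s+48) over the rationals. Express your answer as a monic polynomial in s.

By polynomial division,
  4s^5−36s^4+92s^3+36s^2−432s+432 = (4s−40)(s^4+s^3−16s^2−4s+48) + (196s^3−588s^2−784s+2352)
  s^4+s^3−16s^2−4s+48 = ((1/196)s+1/49)(196s^3−588s^2−784s+2352) + (0)
Last nonzero remainder: 196s^3−588s^2−784s+2352. Dividing through by 196 gives the monic gcd s^3−3s^2−4s+12.

s^3−3s^2−4s+12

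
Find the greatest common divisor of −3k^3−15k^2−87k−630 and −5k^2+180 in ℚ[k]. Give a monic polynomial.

k+6

Repeated division with remainder:
  −3k^3−15k^2−87k−630 = ((3/5)k+3)(−5k^2+180) + (−195k−1170)
  −5k^2+180 = ((1/39)k−2/13)(−195k−1170) + (0)
Last nonzero remainder: −195k−1170. Dividing through by −195 gives the monic gcd k+6.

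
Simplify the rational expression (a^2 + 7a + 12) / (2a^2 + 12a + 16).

(a + 3)/(2a + 4)

By polynomial division,
  a^2 + 7a + 12 = (1/2)(2a^2 + 12a + 16) + (a + 4)
  2a^2 + 12a + 16 = (2a + 4)(a + 4) + (0)
The last nonzero remainder a + 4 is already monic.
Cancel a + 4 from numerator and denominator to get the reduced form.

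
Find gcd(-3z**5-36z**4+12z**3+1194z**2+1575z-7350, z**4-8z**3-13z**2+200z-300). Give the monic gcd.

By polynomial division,
  -3z**5-36z**4+12z**3+1194z**2+1575z-7350 = (-3z-60)(z**4-8z**3-13z**2+200z-300) + (-507z**3+1014z**2+12675z-25350)
  z**4-8z**3-13z**2+200z-300 = (-(1/507)z+2/169)(-507z**3+1014z**2+12675z-25350) + (0)
Last nonzero remainder: -507z**3+1014z**2+12675z-25350. Dividing through by -507 gives the monic gcd z**3-2z**2-25z+50.

z**3-2z**2-25z+50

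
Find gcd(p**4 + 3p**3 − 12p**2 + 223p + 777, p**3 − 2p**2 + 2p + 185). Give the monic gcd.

p**2 − 7p + 37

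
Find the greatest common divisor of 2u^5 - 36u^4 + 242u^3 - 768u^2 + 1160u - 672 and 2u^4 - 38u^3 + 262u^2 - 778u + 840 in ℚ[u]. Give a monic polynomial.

u^3 - 14u^2 + 61u - 84

Repeated division with remainder:
  2u^5 - 36u^4 + 242u^3 - 768u^2 + 1160u - 672 = (u + 1)(2u^4 - 38u^3 + 262u^2 - 778u + 840) + (18u^3 - 252u^2 + 1098u - 1512)
  2u^4 - 38u^3 + 262u^2 - 778u + 840 = ((1/9)u - 5/9)(18u^3 - 252u^2 + 1098u - 1512) + (0)
Last nonzero remainder: 18u^3 - 252u^2 + 1098u - 1512. Dividing through by 18 gives the monic gcd u^3 - 14u^2 + 61u - 84.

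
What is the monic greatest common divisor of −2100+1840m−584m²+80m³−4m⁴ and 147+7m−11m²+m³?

−7+m

Repeated division with remainder:
  −4m⁴+80m³−584m²+1840m−2100 = (−4m+36)(m³−11m²+7m+147) + (−160m²+2176m−7392)
  m³−11m²+7m+147 = (−(1/160)m−13/800)(−160m²+2176m−7392) + (−(96/25)m+672/25)
  −160m²+2176m−7392 = ((125/3)m−275)(−(96/25)m+672/25) + (0)
Last nonzero remainder: −(96/25)m+672/25. Dividing through by −96/25 gives the monic gcd m−7.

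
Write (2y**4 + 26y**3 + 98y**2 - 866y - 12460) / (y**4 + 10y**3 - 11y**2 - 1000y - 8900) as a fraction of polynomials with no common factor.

Apply the Euclidean algorithm:
  2y**4 + 26y**3 + 98y**2 - 866y - 12460 = (2)(y**4 + 10y**3 - 11y**2 - 1000y - 8900) + (6y**3 + 120y**2 + 1134y + 5340)
  y**4 + 10y**3 - 11y**2 - 1000y - 8900 = ((1/6)y - 5/3)(6y**3 + 120y**2 + 1134y + 5340) + (0)
Last nonzero remainder: 6y**3 + 120y**2 + 1134y + 5340. Dividing through by 6 gives the monic gcd y**3 + 20y**2 + 189y + 890.
Cancel y**3 + 20y**2 + 189y + 890 from numerator and denominator to get the reduced form.

(2y - 14)/(y - 10)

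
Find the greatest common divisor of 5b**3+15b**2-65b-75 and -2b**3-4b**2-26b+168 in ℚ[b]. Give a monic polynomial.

b-3

Repeated division with remainder:
  5b**3+15b**2-65b-75 = (-5/2)(-2b**3-4b**2-26b+168) + (5b**2-130b+345)
  -2b**3-4b**2-26b+168 = (-(2/5)b-56/5)(5b**2-130b+345) + (-1344b+4032)
  5b**2-130b+345 = (-(5/1344)b+115/1344)(-1344b+4032) + (0)
Last nonzero remainder: -1344b+4032. Dividing through by -1344 gives the monic gcd b-3.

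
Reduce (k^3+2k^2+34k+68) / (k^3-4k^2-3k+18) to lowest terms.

(k^2+34)/(k^2-6k+9)

Euclidean algorithm in ℚ[k]:
  k^3+2k^2+34k+68 = (k^3-4k^2-3k+18) + (6k^2+37k+50)
  k^3-4k^2-3k+18 = ((1/6)k-61/36)(6k^2+37k+50) + ((1849/36)k+1849/18)
  6k^2+37k+50 = ((216/1849)k+900/1849)((1849/36)k+1849/18) + (0)
Last nonzero remainder: (1849/36)k+1849/18. Dividing through by 1849/36 gives the monic gcd k+2.
Cancel k+2 from numerator and denominator to get the reduced form.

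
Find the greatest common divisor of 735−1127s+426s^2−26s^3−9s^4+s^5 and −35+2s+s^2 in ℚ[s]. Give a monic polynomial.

−35+2s+s^2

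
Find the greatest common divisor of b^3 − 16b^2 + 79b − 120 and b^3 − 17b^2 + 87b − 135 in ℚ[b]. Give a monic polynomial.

b^2 − 8b + 15

Repeated division with remainder:
  b^3 − 16b^2 + 79b − 120 = (b^3 − 17b^2 + 87b − 135) + (b^2 − 8b + 15)
  b^3 − 17b^2 + 87b − 135 = (b − 9)(b^2 − 8b + 15) + (0)
The last nonzero remainder b^2 − 8b + 15 is already monic.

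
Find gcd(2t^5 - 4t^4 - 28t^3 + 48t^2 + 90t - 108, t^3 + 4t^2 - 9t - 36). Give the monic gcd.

t^2 - 9

By polynomial division,
  2t^5 - 4t^4 - 28t^3 + 48t^2 + 90t - 108 = (2t^2 - 12t + 38)(t^3 + 4t^2 - 9t - 36) + (-140t^2 + 1260)
  t^3 + 4t^2 - 9t - 36 = (-(1/140)t - 1/35)(-140t^2 + 1260) + (0)
Last nonzero remainder: -140t^2 + 1260. Dividing through by -140 gives the monic gcd t^2 - 9.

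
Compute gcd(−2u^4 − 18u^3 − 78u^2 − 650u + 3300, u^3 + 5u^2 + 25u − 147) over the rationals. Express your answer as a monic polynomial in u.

Repeated division with remainder:
  −2u^4 − 18u^3 − 78u^2 − 650u + 3300 = (−2u − 8)(u^3 + 5u^2 + 25u − 147) + (12u^2 − 744u + 2124)
  u^3 + 5u^2 + 25u − 147 = ((1/12)u + 67/12)(12u^2 − 744u + 2124) + (4002u − 12006)
  12u^2 − 744u + 2124 = ((2/667)u − 118/667)(4002u − 12006) + (0)
Last nonzero remainder: 4002u − 12006. Dividing through by 4002 gives the monic gcd u − 3.

u − 3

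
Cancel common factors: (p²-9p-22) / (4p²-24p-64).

(p-11)/(4p-32)

By polynomial division,
  p²-9p-22 = (1/4)(4p²-24p-64) + (-3p-6)
  4p²-24p-64 = (-(4/3)p+32/3)(-3p-6) + (0)
Last nonzero remainder: -3p-6. Dividing through by -3 gives the monic gcd p+2.
Cancel p+2 from numerator and denominator to get the reduced form.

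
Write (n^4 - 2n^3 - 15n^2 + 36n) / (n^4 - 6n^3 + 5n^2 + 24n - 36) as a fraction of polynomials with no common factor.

Apply the Euclidean algorithm:
  n^4 - 2n^3 - 15n^2 + 36n = (n^4 - 6n^3 + 5n^2 + 24n - 36) + (4n^3 - 20n^2 + 12n + 36)
  n^4 - 6n^3 + 5n^2 + 24n - 36 = ((1/4)n - 1/4)(4n^3 - 20n^2 + 12n + 36) + (-3n^2 + 18n - 27)
  4n^3 - 20n^2 + 12n + 36 = (-(4/3)n - 4/3)(-3n^2 + 18n - 27) + (0)
Last nonzero remainder: -3n^2 + 18n - 27. Dividing through by -3 gives the monic gcd n^2 - 6n + 9.
Cancel n^2 - 6n + 9 from numerator and denominator to get the reduced form.

(n^2 + 4n)/(n^2 - 4)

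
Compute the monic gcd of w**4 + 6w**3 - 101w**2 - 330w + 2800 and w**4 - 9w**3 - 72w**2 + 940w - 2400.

w**2 + 5w - 50

Euclidean algorithm in ℚ[w]:
  w**4 + 6w**3 - 101w**2 - 330w + 2800 = (w**4 - 9w**3 - 72w**2 + 940w - 2400) + (15w**3 - 29w**2 - 1270w + 5200)
  w**4 - 9w**3 - 72w**2 + 940w - 2400 = ((1/15)w - 106/225)(15w**3 - 29w**2 - 1270w + 5200) + (-(224/225)w**2 - (224/45)w + 448/9)
  15w**3 - 29w**2 - 1270w + 5200 = (-(3375/224)w + 2925/28)(-(224/225)w**2 - (224/45)w + 448/9) + (0)
Last nonzero remainder: -(224/225)w**2 - (224/45)w + 448/9. Dividing through by -224/225 gives the monic gcd w**2 + 5w - 50.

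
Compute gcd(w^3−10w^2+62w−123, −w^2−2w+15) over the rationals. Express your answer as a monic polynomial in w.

w−3

Euclidean algorithm in ℚ[w]:
  w^3−10w^2+62w−123 = (−w+12)(−w^2−2w+15) + (101w−303)
  −w^2−2w+15 = (−(1/101)w−5/101)(101w−303) + (0)
Last nonzero remainder: 101w−303. Dividing through by 101 gives the monic gcd w−3.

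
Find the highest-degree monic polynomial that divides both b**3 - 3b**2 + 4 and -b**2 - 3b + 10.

b - 2

Apply the Euclidean algorithm:
  b**3 - 3b**2 + 4 = (-b + 6)(-b**2 - 3b + 10) + (28b - 56)
  -b**2 - 3b + 10 = (-(1/28)b - 5/28)(28b - 56) + (0)
Last nonzero remainder: 28b - 56. Dividing through by 28 gives the monic gcd b - 2.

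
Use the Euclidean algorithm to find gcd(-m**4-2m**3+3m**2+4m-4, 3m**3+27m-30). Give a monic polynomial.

m-1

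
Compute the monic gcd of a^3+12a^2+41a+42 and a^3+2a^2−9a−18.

a^2+5a+6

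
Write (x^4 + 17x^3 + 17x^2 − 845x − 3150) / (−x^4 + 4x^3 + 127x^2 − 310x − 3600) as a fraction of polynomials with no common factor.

(−x^2 − 3x + 70)/(x^2 − 18x + 80)

By polynomial division,
  x^4 + 17x^3 + 17x^2 − 845x − 3150 = (−1)(−x^4 + 4x^3 + 127x^2 − 310x − 3600) + (21x^3 + 144x^2 − 1155x − 6750)
  −x^4 + 4x^3 + 127x^2 − 310x − 3600 = (−(1/21)x + 76/147)(21x^3 + 144x^2 − 1155x − 6750) + (−(120/49)x^2 − (240/7)x − 5400/49)
  21x^3 + 144x^2 − 1155x − 6750 = (−(343/40)x + 245/4)(−(120/49)x^2 − (240/7)x − 5400/49) + (0)
Last nonzero remainder: −(120/49)x^2 − (240/7)x − 5400/49. Dividing through by −120/49 gives the monic gcd x^2 + 14x + 45.
Cancel x^2 + 14x + 45 from numerator and denominator to get the reduced form.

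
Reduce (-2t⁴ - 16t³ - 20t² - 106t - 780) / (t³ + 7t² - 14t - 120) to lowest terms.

Euclidean algorithm in ℚ[t]:
  -2t⁴ - 16t³ - 20t² - 106t - 780 = (-2t - 2)(t³ + 7t² - 14t - 120) + (-34t² - 374t - 1020)
  t³ + 7t² - 14t - 120 = (-(1/34)t + 2/17)(-34t² - 374t - 1020) + (0)
Last nonzero remainder: -34t² - 374t - 1020. Dividing through by -34 gives the monic gcd t² + 11t + 30.
Cancel t² + 11t + 30 from numerator and denominator to get the reduced form.

(-2t² + 6t - 26)/(t - 4)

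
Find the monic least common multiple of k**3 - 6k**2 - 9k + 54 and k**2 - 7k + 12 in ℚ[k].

Apply the Euclidean algorithm:
  k**3 - 6k**2 - 9k + 54 = (k + 1)(k**2 - 7k + 12) + (-14k + 42)
  k**2 - 7k + 12 = (-(1/14)k + 2/7)(-14k + 42) + (0)
Last nonzero remainder: -14k + 42. Dividing through by -14 gives the monic gcd k - 3.
Then lcm(f, g) = f·g / gcd(f, g); expanding and making the result monic gives the answer.

k**4 - 10k**3 + 15k**2 + 90k - 216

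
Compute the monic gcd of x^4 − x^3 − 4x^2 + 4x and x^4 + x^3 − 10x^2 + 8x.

x^3 − 3x^2 + 2x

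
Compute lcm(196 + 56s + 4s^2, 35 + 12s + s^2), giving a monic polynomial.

By polynomial division,
  4s^2 + 56s + 196 = (4)(s^2 + 12s + 35) + (8s + 56)
  s^2 + 12s + 35 = ((1/8)s + 5/8)(8s + 56) + (0)
Last nonzero remainder: 8s + 56. Dividing through by 8 gives the monic gcd s + 7.
Then lcm(f, g) = f·g / gcd(f, g); expanding and making the result monic gives the answer.

245 + 119s + 19s^2 + s^3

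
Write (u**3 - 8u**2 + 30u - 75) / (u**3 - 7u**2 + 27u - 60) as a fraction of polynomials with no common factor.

(u - 5)/(u - 4)

Apply the Euclidean algorithm:
  u**3 - 8u**2 + 30u - 75 = (u**3 - 7u**2 + 27u - 60) + (-u**2 + 3u - 15)
  u**3 - 7u**2 + 27u - 60 = (-u + 4)(-u**2 + 3u - 15) + (0)
Last nonzero remainder: -u**2 + 3u - 15. Dividing through by -1 gives the monic gcd u**2 - 3u + 15.
Cancel u**2 - 3u + 15 from numerator and denominator to get the reduced form.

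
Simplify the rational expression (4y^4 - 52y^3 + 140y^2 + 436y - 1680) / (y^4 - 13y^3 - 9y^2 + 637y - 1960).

(4y^2 - 4y - 48)/(y^2 - y - 56)

Euclidean algorithm in ℚ[y]:
  4y^4 - 52y^3 + 140y^2 + 436y - 1680 = (4)(y^4 - 13y^3 - 9y^2 + 637y - 1960) + (176y^2 - 2112y + 6160)
  y^4 - 13y^3 - 9y^2 + 637y - 1960 = ((1/176)y^2 - (1/176)y - 7/22)(176y^2 - 2112y + 6160) + (0)
Last nonzero remainder: 176y^2 - 2112y + 6160. Dividing through by 176 gives the monic gcd y^2 - 12y + 35.
Cancel y^2 - 12y + 35 from numerator and denominator to get the reduced form.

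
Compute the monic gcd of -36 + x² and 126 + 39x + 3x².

By polynomial division,
  x² - 36 = (1/3)(3x² + 39x + 126) + (-13x - 78)
  3x² + 39x + 126 = (-(3/13)x - 21/13)(-13x - 78) + (0)
Last nonzero remainder: -13x - 78. Dividing through by -13 gives the monic gcd x + 6.

6 + x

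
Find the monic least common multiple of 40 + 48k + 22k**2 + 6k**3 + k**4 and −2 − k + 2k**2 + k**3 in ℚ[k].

Euclidean algorithm in ℚ[k]:
  k**4 + 6k**3 + 22k**2 + 48k + 40 = (k + 4)(k**3 + 2k**2 − k − 2) + (15k**2 + 54k + 48)
  k**3 + 2k**2 − k − 2 = ((1/15)k − 8/75)(15k**2 + 54k + 48) + ((39/25)k + 78/25)
  15k**2 + 54k + 48 = ((125/13)k + 200/13)((39/25)k + 78/25) + (0)
Last nonzero remainder: (39/25)k + 78/25. Dividing through by 39/25 gives the monic gcd k + 2.
Then lcm(f, g) = f·g / gcd(f, g); expanding and making the result monic gives the answer.

−40 − 48k + 18k**2 + 42k**3 + 21k**4 + 6k**5 + k**6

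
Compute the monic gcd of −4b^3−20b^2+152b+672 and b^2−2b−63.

b+7

Apply the Euclidean algorithm:
  −4b^3−20b^2+152b+672 = (−4b−28)(b^2−2b−63) + (−156b−1092)
  b^2−2b−63 = (−(1/156)b+3/52)(−156b−1092) + (0)
Last nonzero remainder: −156b−1092. Dividing through by −156 gives the monic gcd b+7.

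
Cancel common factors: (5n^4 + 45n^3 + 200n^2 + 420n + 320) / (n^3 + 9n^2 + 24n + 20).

Apply the Euclidean algorithm:
  5n^4 + 45n^3 + 200n^2 + 420n + 320 = (5n)(n^3 + 9n^2 + 24n + 20) + (80n^2 + 320n + 320)
  n^3 + 9n^2 + 24n + 20 = ((1/80)n + 1/16)(80n^2 + 320n + 320) + (0)
Last nonzero remainder: 80n^2 + 320n + 320. Dividing through by 80 gives the monic gcd n^2 + 4n + 4.
Cancel n^2 + 4n + 4 from numerator and denominator to get the reduced form.

(5n^2 + 25n + 80)/(n + 5)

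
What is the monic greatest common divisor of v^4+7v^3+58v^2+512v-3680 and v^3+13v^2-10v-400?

v+10

Apply the Euclidean algorithm:
  v^4+7v^3+58v^2+512v-3680 = (v-6)(v^3+13v^2-10v-400) + (146v^2+852v-6080)
  v^3+13v^2-10v-400 = ((1/146)v+523/10658)(146v^2+852v-6080) + (-(54168/5329)v-541680/5329)
  146v^2+852v-6080 = (-(389017/27084)v+405004/6771)(-(54168/5329)v-541680/5329) + (0)
Last nonzero remainder: -(54168/5329)v-541680/5329. Dividing through by -54168/5329 gives the monic gcd v+10.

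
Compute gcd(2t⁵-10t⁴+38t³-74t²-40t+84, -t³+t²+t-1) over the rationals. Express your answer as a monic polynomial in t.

By polynomial division,
  2t⁵-10t⁴+38t³-74t²-40t+84 = (-2t²+8t-32)(-t³+t²+t-1) + (-52t²+52)
  -t³+t²+t-1 = ((1/52)t-1/52)(-52t²+52) + (0)
Last nonzero remainder: -52t²+52. Dividing through by -52 gives the monic gcd t²-1.

t²-1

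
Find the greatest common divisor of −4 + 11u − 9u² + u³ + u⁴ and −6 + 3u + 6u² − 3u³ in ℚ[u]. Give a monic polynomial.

−1 + u

Euclidean algorithm in ℚ[u]:
  u⁴ + u³ − 9u² + 11u − 4 = (−(1/3)u − 1)(−3u³ + 6u² + 3u − 6) + (−2u² + 12u − 10)
  −3u³ + 6u² + 3u − 6 = ((3/2)u + 6)(−2u² + 12u − 10) + (−54u + 54)
  −2u² + 12u − 10 = ((1/27)u − 5/27)(−54u + 54) + (0)
Last nonzero remainder: −54u + 54. Dividing through by −54 gives the monic gcd u − 1.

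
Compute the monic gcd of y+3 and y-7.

Apply the Euclidean algorithm:
  y+3 = (y-7) + (10)
  y-7 = ((1/10)y-7/10)(10) + (0)
The last nonzero remainder is the constant 10, so the polynomials are coprime and gcd = 1.

1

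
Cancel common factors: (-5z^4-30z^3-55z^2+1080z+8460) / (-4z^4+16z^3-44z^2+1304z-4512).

(5z+30)/(4z-16)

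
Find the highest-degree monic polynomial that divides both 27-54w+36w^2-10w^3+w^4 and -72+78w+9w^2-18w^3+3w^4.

Repeated division with remainder:
  w^4-10w^3+36w^2-54w+27 = (1/3)(3w^4-18w^3+9w^2+78w-72) + (-4w^3+33w^2-80w+51)
  3w^4-18w^3+9w^2+78w-72 = (-(3/4)w-27/16)(-4w^3+33w^2-80w+51) + ((75/16)w^2-(75/4)w+225/16)
  -4w^3+33w^2-80w+51 = (-(64/75)w+272/75)((75/16)w^2-(75/4)w+225/16) + (0)
Last nonzero remainder: (75/16)w^2-(75/4)w+225/16. Dividing through by 75/16 gives the monic gcd w^2-4w+3.

3-4w+w^2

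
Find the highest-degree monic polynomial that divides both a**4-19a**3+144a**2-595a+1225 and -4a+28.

a-7

Apply the Euclidean algorithm:
  a**4-19a**3+144a**2-595a+1225 = (-(1/4)a**3+3a**2-15a+175/4)(-4a+28) + (0)
Last nonzero remainder: -4a+28. Dividing through by -4 gives the monic gcd a-7.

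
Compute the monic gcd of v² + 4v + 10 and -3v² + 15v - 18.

Apply the Euclidean algorithm:
  v² + 4v + 10 = (-1/3)(-3v² + 15v - 18) + (9v + 4)
  -3v² + 15v - 18 = (-(1/3)v + 49/27)(9v + 4) + (-682/27)
  9v + 4 = (-(243/682)v - 54/341)(-682/27) + (0)
The last nonzero remainder is the constant -682/27, so the polynomials are coprime and gcd = 1.

1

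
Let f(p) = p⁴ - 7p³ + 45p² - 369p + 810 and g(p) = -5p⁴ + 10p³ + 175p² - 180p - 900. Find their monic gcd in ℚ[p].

Euclidean algorithm in ℚ[p]:
  p⁴ - 7p³ + 45p² - 369p + 810 = (-1/5)(-5p⁴ + 10p³ + 175p² - 180p - 900) + (-5p³ + 80p² - 405p + 630)
  -5p⁴ + 10p³ + 175p² - 180p - 900 = (p + 14)(-5p³ + 80p² - 405p + 630) + (-540p² + 4860p - 9720)
  -5p³ + 80p² - 405p + 630 = ((1/108)p - 7/108)(-540p² + 4860p - 9720) + (0)
Last nonzero remainder: -540p² + 4860p - 9720. Dividing through by -540 gives the monic gcd p² - 9p + 18.

p² - 9p + 18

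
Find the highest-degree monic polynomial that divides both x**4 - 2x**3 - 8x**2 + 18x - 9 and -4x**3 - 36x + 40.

Apply the Euclidean algorithm:
  x**4 - 2x**3 - 8x**2 + 18x - 9 = (-(1/4)x + 1/2)(-4x**3 - 36x + 40) + (-17x**2 + 46x - 29)
  -4x**3 - 36x + 40 = ((4/17)x + 184/289)(-17x**2 + 46x - 29) + (-(16896/289)x + 16896/289)
  -17x**2 + 46x - 29 = ((4913/16896)x - 8381/16896)(-(16896/289)x + 16896/289) + (0)
Last nonzero remainder: -(16896/289)x + 16896/289. Dividing through by -16896/289 gives the monic gcd x - 1.

x - 1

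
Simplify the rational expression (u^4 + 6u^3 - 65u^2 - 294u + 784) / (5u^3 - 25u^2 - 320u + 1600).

(u^3 - 2u^2 - 49u + 98)/(5u^2 - 65u + 200)

Euclidean algorithm in ℚ[u]:
  u^4 + 6u^3 - 65u^2 - 294u + 784 = ((1/5)u + 11/5)(5u^3 - 25u^2 - 320u + 1600) + (54u^2 + 90u - 2736)
  5u^3 - 25u^2 - 320u + 1600 = ((5/54)u - 50/81)(54u^2 + 90u - 2736) + (-(100/9)u - 800/9)
  54u^2 + 90u - 2736 = (-(243/50)u + 1539/50)(-(100/9)u - 800/9) + (0)
Last nonzero remainder: -(100/9)u - 800/9. Dividing through by -100/9 gives the monic gcd u + 8.
Cancel u + 8 from numerator and denominator to get the reduced form.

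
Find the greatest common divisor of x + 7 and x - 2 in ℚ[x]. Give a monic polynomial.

1

By polynomial division,
  x + 7 = (x - 2) + (9)
  x - 2 = ((1/9)x - 2/9)(9) + (0)
The last nonzero remainder is the constant 9, so the polynomials are coprime and gcd = 1.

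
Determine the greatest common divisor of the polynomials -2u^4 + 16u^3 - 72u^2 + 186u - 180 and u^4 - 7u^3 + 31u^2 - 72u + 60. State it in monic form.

u^3 - 5u^2 + 21u - 30

Euclidean algorithm in ℚ[u]:
  -2u^4 + 16u^3 - 72u^2 + 186u - 180 = (-2)(u^4 - 7u^3 + 31u^2 - 72u + 60) + (2u^3 - 10u^2 + 42u - 60)
  u^4 - 7u^3 + 31u^2 - 72u + 60 = ((1/2)u - 1)(2u^3 - 10u^2 + 42u - 60) + (0)
Last nonzero remainder: 2u^3 - 10u^2 + 42u - 60. Dividing through by 2 gives the monic gcd u^3 - 5u^2 + 21u - 30.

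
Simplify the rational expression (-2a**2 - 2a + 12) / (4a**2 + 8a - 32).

(-a - 3)/(2a + 8)

Apply the Euclidean algorithm:
  -2a**2 - 2a + 12 = (-1/2)(4a**2 + 8a - 32) + (2a - 4)
  4a**2 + 8a - 32 = (2a + 8)(2a - 4) + (0)
Last nonzero remainder: 2a - 4. Dividing through by 2 gives the monic gcd a - 2.
Cancel a - 2 from numerator and denominator to get the reduced form.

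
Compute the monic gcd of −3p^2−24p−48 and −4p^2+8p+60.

Euclidean algorithm in ℚ[p]:
  −3p^2−24p−48 = (3/4)(−4p^2+8p+60) + (−30p−93)
  −4p^2+8p+60 = ((2/15)p−17/25)(−30p−93) + (−81/25)
  −30p−93 = ((250/27)p+775/27)(−81/25) + (0)
The last nonzero remainder is the constant −81/25, so the polynomials are coprime and gcd = 1.

1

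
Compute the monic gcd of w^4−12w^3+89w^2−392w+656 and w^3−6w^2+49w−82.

Euclidean algorithm in ℚ[w]:
  w^4−12w^3+89w^2−392w+656 = (w−6)(w^3−6w^2+49w−82) + (4w^2−16w+164)
  w^3−6w^2+49w−82 = ((1/4)w−1/2)(4w^2−16w+164) + (0)
Last nonzero remainder: 4w^2−16w+164. Dividing through by 4 gives the monic gcd w^2−4w+41.

w^2−4w+41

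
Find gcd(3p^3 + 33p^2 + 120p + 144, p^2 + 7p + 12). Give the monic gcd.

By polynomial division,
  3p^3 + 33p^2 + 120p + 144 = (3p + 12)(p^2 + 7p + 12) + (0)
The last nonzero remainder p^2 + 7p + 12 is already monic.

p^2 + 7p + 12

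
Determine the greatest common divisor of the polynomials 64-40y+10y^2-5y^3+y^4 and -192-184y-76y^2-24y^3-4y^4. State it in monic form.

Euclidean algorithm in ℚ[y]:
  y^4-5y^3+10y^2-40y+64 = (-1/4)(-4y^4-24y^3-76y^2-184y-192) + (-11y^3-9y^2-86y+16)
  -4y^4-24y^3-76y^2-184y-192 = ((4/11)y+228/121)(-11y^3-9y^2-86y+16) + (-(3360/121)y^2-(3360/121)y-26880/121)
  -11y^3-9y^2-86y+16 = ((1331/3360)y-121/1680)(-(3360/121)y^2-(3360/121)y-26880/121) + (0)
Last nonzero remainder: -(3360/121)y^2-(3360/121)y-26880/121. Dividing through by -3360/121 gives the monic gcd y^2+y+8.

8+y+y^2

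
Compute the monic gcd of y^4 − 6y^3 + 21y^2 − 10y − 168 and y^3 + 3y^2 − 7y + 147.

y^2 − 4y + 21

Repeated division with remainder:
  y^4 − 6y^3 + 21y^2 − 10y − 168 = (y − 9)(y^3 + 3y^2 − 7y + 147) + (55y^2 − 220y + 1155)
  y^3 + 3y^2 − 7y + 147 = ((1/55)y + 7/55)(55y^2 − 220y + 1155) + (0)
Last nonzero remainder: 55y^2 − 220y + 1155. Dividing through by 55 gives the monic gcd y^2 − 4y + 21.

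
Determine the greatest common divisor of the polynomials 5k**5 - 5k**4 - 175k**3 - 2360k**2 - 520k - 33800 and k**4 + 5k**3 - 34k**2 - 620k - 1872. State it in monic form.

k**2 + 10k + 52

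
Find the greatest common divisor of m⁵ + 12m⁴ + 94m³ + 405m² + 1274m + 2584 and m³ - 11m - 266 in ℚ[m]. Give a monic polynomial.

m² + 7m + 38

Euclidean algorithm in ℚ[m]:
  m⁵ + 12m⁴ + 94m³ + 405m² + 1274m + 2584 = (m² + 12m + 105)(m³ - 11m - 266) + (803m² + 5621m + 30514)
  m³ - 11m - 266 = ((1/803)m - 7/803)(803m² + 5621m + 30514) + (0)
Last nonzero remainder: 803m² + 5621m + 30514. Dividing through by 803 gives the monic gcd m² + 7m + 38.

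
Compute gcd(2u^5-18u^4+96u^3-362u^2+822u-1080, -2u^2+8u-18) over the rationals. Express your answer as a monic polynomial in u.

u^2-4u+9

Repeated division with remainder:
  2u^5-18u^4+96u^3-362u^2+822u-1080 = (-u^3+5u^2-19u+60)(-2u^2+8u-18) + (0)
Last nonzero remainder: -2u^2+8u-18. Dividing through by -2 gives the monic gcd u^2-4u+9.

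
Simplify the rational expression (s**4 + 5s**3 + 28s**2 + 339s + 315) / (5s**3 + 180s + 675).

(s**2 + 8s + 7)/(5s + 15)

Euclidean algorithm in ℚ[s]:
  s**4 + 5s**3 + 28s**2 + 339s + 315 = ((1/5)s + 1)(5s**3 + 180s + 675) + (-8s**2 + 24s - 360)
  5s**3 + 180s + 675 = (-(5/8)s - 15/8)(-8s**2 + 24s - 360) + (0)
Last nonzero remainder: -8s**2 + 24s - 360. Dividing through by -8 gives the monic gcd s**2 - 3s + 45.
Cancel s**2 - 3s + 45 from numerator and denominator to get the reduced form.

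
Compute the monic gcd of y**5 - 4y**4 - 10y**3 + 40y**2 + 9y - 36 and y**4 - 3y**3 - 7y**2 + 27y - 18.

y**3 - y**2 - 9y + 9

Repeated division with remainder:
  y**5 - 4y**4 - 10y**3 + 40y**2 + 9y - 36 = (y - 1)(y**4 - 3y**3 - 7y**2 + 27y - 18) + (-6y**3 + 6y**2 + 54y - 54)
  y**4 - 3y**3 - 7y**2 + 27y - 18 = (-(1/6)y + 1/3)(-6y**3 + 6y**2 + 54y - 54) + (0)
Last nonzero remainder: -6y**3 + 6y**2 + 54y - 54. Dividing through by -6 gives the monic gcd y**3 - y**2 - 9y + 9.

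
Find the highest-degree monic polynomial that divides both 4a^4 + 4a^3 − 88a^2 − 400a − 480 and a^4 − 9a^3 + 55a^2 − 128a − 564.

a^2 − 4a − 12

Repeated division with remainder:
  4a^4 + 4a^3 − 88a^2 − 400a − 480 = (4)(a^4 − 9a^3 + 55a^2 − 128a − 564) + (40a^3 − 308a^2 + 112a + 1776)
  a^4 − 9a^3 + 55a^2 − 128a − 564 = ((1/40)a − 13/400)(40a^3 − 308a^2 + 112a + 1776) + ((4219/100)a^2 − (4219/25)a − 12657/25)
  40a^3 − 308a^2 + 112a + 1776 = ((4000/4219)a − 14800/4219)((4219/100)a^2 − (4219/25)a − 12657/25) + (0)
Last nonzero remainder: (4219/100)a^2 − (4219/25)a − 12657/25. Dividing through by 4219/100 gives the monic gcd a^2 − 4a − 12.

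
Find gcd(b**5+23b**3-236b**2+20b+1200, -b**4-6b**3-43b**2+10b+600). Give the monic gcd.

b**3+2b**2+35b-150

Repeated division with remainder:
  b**5+23b**3-236b**2+20b+1200 = (-b+6)(-b**4-6b**3-43b**2+10b+600) + (16b**3+32b**2+560b-2400)
  -b**4-6b**3-43b**2+10b+600 = (-(1/16)b-1/4)(16b**3+32b**2+560b-2400) + (0)
Last nonzero remainder: 16b**3+32b**2+560b-2400. Dividing through by 16 gives the monic gcd b**3+2b**2+35b-150.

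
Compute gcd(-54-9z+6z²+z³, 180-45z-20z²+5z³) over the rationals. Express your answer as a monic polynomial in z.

Repeated division with remainder:
  z³+6z²-9z-54 = (1/5)(5z³-20z²-45z+180) + (10z²-90)
  5z³-20z²-45z+180 = ((1/2)z-2)(10z²-90) + (0)
Last nonzero remainder: 10z²-90. Dividing through by 10 gives the monic gcd z²-9.

-9+z²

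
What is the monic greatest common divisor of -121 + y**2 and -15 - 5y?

1

Repeated division with remainder:
  y**2 - 121 = (-(1/5)y + 3/5)(-5y - 15) + (-112)
  -5y - 15 = ((5/112)y + 15/112)(-112) + (0)
The last nonzero remainder is the constant -112, so the polynomials are coprime and gcd = 1.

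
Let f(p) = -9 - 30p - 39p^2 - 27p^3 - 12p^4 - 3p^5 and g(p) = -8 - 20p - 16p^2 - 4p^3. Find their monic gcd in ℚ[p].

By polynomial division,
  -3p^5 - 12p^4 - 27p^3 - 39p^2 - 30p - 9 = ((3/4)p^2 + 3)(-4p^3 - 16p^2 - 20p - 8) + (15p^2 + 30p + 15)
  -4p^3 - 16p^2 - 20p - 8 = (-(4/15)p - 8/15)(15p^2 + 30p + 15) + (0)
Last nonzero remainder: 15p^2 + 30p + 15. Dividing through by 15 gives the monic gcd p^2 + 2p + 1.

1 + 2p + p^2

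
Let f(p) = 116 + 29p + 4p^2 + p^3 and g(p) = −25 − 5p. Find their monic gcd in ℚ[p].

1

By polynomial division,
  p^3 + 4p^2 + 29p + 116 = (−(1/5)p^2 + (1/5)p − 34/5)(−5p − 25) + (−54)
  −5p − 25 = ((5/54)p + 25/54)(−54) + (0)
The last nonzero remainder is the constant −54, so the polynomials are coprime and gcd = 1.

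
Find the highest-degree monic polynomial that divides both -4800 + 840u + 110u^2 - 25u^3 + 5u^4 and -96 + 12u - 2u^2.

48 - 6u + u^2

Repeated division with remainder:
  5u^4 - 25u^3 + 110u^2 + 840u - 4800 = (-(5/2)u^2 - (5/2)u + 50)(-2u^2 + 12u - 96) + (0)
Last nonzero remainder: -2u^2 + 12u - 96. Dividing through by -2 gives the monic gcd u^2 - 6u + 48.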